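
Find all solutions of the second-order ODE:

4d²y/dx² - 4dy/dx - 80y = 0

Characteristic equation: 4r² - 4r - 80 = 0
Divide by 4: r² - r - 20 = 0
Roots: r = 5, -4 (distinct real)
General solution: y = C₁e^(5x) + C₂e^(-4x)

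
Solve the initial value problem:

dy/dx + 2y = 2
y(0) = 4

General solution: y = 1 + Ce^(-2x)
Applying y(0) = 4: C = 4 - 1 = 3
Particular solution: y = 1 + 3e^(-2x)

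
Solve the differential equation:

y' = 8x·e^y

Separating variables and integrating:
-e^(-y) = 4x² + C

General solution: y = -ln(C - 4x²)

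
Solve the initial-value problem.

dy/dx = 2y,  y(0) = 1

General solution: y = Ce^(2x)
Applying IC y(0) = 1:
Particular solution: y = e^(2x)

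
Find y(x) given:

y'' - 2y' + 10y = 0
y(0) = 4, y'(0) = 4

General solution: y = e^x(C₁cos(3x) + C₂sin(3x))
Complex roots r = 1 ± 3i
Applying ICs: C₁ = 4, C₂ = 0
Particular solution: y = e^x(4cos(3x))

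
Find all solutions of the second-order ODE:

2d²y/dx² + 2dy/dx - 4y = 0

Characteristic equation: 2r² + 2r - 4 = 0
Divide by 2: r² + r - 2 = 0
Roots: r = 1, -2 (distinct real)
General solution: y = C₁e^x + C₂e^(-2x)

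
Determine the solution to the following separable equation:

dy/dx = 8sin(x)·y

Separating variables and integrating:
ln|y| = -8cos(x) + C

General solution: y = Ce^(-8cos(x))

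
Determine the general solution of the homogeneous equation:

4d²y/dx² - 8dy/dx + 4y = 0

Characteristic equation: 4r² - 8r + 4 = 0
Divide by 4: r² - 2r + 1 = 0
Factored: (r - 1)² = 0
Repeated root: r = 1
General solution: y = (C₁ + C₂x)e^x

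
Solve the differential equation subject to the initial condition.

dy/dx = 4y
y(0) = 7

General solution: y = Ce^(4x)
Applying IC y(0) = 7:
Particular solution: y = 7e^(4x)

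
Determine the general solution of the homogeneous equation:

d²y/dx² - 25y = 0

Characteristic equation: r² - 25 = 0
Roots: r = 5, -5 (distinct real)
General solution: y = C₁e^(5x) + C₂e^(-5x)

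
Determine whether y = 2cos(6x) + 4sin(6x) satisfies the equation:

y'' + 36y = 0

Verification:
y'' = -72cos(6x) - 144sin(6x)
y'' + 36y = 0 ✓

Yes, it is a solution.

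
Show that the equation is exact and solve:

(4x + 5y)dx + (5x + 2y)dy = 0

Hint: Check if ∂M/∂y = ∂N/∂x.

Verify exactness: ∂M/∂y = ∂N/∂x ✓
Find F(x,y) such that ∂F/∂x = M, ∂F/∂y = N
Solution: 2x² + 5xy + y² = C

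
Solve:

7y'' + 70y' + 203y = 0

Characteristic equation: 7r² + 70r + 203 = 0
Divide by 7: r² + 10r + 29 = 0
Roots: r = -5 ± 2i (complex conjugates)
General solution: y = e^(-5x)(C₁cos(2x) + C₂sin(2x))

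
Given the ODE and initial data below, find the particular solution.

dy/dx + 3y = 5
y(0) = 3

General solution: y = 5/3 + Ce^(-3x)
Applying y(0) = 3: C = 3 - 5/3 = 4/3
Particular solution: y = 5/3 + (4/3)e^(-3x)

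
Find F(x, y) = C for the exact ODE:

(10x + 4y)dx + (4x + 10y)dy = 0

Verify exactness: ∂M/∂y = ∂N/∂x ✓
Find F(x,y) such that ∂F/∂x = M, ∂F/∂y = N
Solution: 5x² + 4xy + 5y² = C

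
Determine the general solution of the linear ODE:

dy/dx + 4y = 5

Using integrating factor method:

General solution: y = 5/4 + Ce^(-4x)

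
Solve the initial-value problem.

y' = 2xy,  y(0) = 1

General solution: y = Ce^(x²)
Applying IC y(0) = 1:
Particular solution: y = e^(x²)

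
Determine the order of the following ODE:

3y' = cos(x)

The order is 1 (highest derivative is of order 1).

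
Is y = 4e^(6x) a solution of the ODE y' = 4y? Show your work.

Verification:
y = 4e^(6x)
y' = 24e^(6x)
But 4y = 16e^(6x)
y' ≠ 4y — the derivative does not match

No, it is not a solution.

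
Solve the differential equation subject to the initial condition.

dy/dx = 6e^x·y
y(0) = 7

General solution: y = Ce^(6e^x)
Applying IC y(0) = 7:
Particular solution: y = 7e^(6(e^x - 1))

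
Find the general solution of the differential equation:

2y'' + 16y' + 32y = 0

Characteristic equation: 2r² + 16r + 32 = 0
Divide by 2: r² + 8r + 16 = 0
Factored: (r + 4)² = 0
Repeated root: r = -4
General solution: y = (C₁ + C₂x)e^(-4x)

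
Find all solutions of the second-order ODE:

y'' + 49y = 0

Characteristic equation: r² + 49 = 0
Roots: r = ±7i (complex conjugates)
General solution: y = C₁cos(7x) + C₂sin(7x)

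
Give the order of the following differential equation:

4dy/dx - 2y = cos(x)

The order is 1 (highest derivative is of order 1).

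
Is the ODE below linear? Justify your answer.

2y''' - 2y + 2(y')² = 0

No. Nonlinear ((y')² term)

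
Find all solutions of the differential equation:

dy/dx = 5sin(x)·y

Separating variables and integrating:
ln|y| = -5cos(x) + C

General solution: y = Ce^(-5cos(x))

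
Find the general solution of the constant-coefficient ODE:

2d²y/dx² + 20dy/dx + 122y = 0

Characteristic equation: 2r² + 20r + 122 = 0
Divide by 2: r² + 10r + 61 = 0
Roots: r = -5 ± 6i (complex conjugates)
General solution: y = e^(-5x)(C₁cos(6x) + C₂sin(6x))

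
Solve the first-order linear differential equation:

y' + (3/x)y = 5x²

Using integrating factor method:

General solution: y = (5/6)x^3 + Cx^(-3)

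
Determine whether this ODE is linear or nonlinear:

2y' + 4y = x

Linear (y and its derivatives appear to the first power only, no products of y terms)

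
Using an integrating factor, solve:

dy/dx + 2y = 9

Using integrating factor method:

General solution: y = 9/2 + Ce^(-2x)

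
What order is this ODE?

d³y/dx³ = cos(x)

The order is 3 (highest derivative is of order 3).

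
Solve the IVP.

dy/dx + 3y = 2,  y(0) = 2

General solution: y = 2/3 + Ce^(-3x)
Applying y(0) = 2: C = 2 - 2/3 = 4/3
Particular solution: y = 2/3 + (4/3)e^(-3x)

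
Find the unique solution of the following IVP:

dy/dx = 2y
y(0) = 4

General solution: y = Ce^(2x)
Applying IC y(0) = 4:
Particular solution: y = 4e^(2x)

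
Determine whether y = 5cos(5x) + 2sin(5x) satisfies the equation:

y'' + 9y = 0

Verification:
y'' = -125cos(5x) - 50sin(5x)
y'' + 9y ≠ 0 (frequency mismatch: got 25 instead of 9)

No, it is not a solution.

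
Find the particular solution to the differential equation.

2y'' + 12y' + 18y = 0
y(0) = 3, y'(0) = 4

General solution: y = (C₁ + C₂x)e^(-3x)
Repeated root r = -3
Applying ICs: C₁ = 3, C₂ = 13
Particular solution: y = (3 + 13x)e^(-3x)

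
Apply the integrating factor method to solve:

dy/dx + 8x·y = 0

Using integrating factor method:

General solution: y = Ce^(-4x^2)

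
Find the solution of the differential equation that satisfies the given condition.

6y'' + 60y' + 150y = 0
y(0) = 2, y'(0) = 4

General solution: y = (C₁ + C₂x)e^(-5x)
Repeated root r = -5
Applying ICs: C₁ = 2, C₂ = 14
Particular solution: y = (2 + 14x)e^(-5x)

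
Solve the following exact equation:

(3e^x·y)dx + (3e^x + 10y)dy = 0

Verify exactness: ∂M/∂y = ∂N/∂x ✓
Find F(x,y) such that ∂F/∂x = M, ∂F/∂y = N
Solution: 3e^x·y + 5y² = C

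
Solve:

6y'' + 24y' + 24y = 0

Characteristic equation: 6r² + 24r + 24 = 0
Divide by 6: r² + 4r + 4 = 0
Factored: (r + 2)² = 0
Repeated root: r = -2
General solution: y = (C₁ + C₂x)e^(-2x)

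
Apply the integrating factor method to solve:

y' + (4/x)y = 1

Using integrating factor method:

General solution: y = (1/5)x + Cx^(-4)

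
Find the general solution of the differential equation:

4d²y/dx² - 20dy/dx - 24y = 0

Characteristic equation: 4r² - 20r - 24 = 0
Divide by 4: r² - 5r - 6 = 0
Roots: r = 6, -1 (distinct real)
General solution: y = C₁e^(6x) + C₂e^(-x)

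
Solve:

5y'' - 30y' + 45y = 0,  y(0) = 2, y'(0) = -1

General solution: y = (C₁ + C₂x)e^(3x)
Repeated root r = 3
Applying ICs: C₁ = 2, C₂ = -7
Particular solution: y = (2 - 7x)e^(3x)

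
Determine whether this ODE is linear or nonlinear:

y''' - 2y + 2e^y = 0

Nonlinear (e^y is nonlinear in y)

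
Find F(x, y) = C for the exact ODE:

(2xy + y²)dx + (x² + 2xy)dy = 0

Verify exactness: ∂M/∂y = ∂N/∂x ✓
Find F(x,y) such that ∂F/∂x = M, ∂F/∂y = N
Solution: x²y + xy² = C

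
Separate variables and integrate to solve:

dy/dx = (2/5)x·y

Separating variables and integrating:
ln|y| = x^2/5 + C

General solution: y = Ce^(x^2/5)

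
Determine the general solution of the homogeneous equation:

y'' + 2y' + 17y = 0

Characteristic equation: r² + 2r + 17 = 0
Roots: r = -1 ± 4i (complex conjugates)
General solution: y = e^(-x)(C₁cos(4x) + C₂sin(4x))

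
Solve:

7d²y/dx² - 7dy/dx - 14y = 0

Characteristic equation: 7r² - 7r - 14 = 0
Divide by 7: r² - r - 2 = 0
Roots: r = 2, -1 (distinct real)
General solution: y = C₁e^(2x) + C₂e^(-x)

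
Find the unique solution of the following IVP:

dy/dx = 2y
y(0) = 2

General solution: y = Ce^(2x)
Applying IC y(0) = 2:
Particular solution: y = 2e^(2x)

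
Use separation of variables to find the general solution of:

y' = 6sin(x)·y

Separating variables and integrating:
ln|y| = -6cos(x) + C

General solution: y = Ce^(-6cos(x))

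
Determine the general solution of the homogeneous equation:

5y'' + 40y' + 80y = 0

Characteristic equation: 5r² + 40r + 80 = 0
Divide by 5: r² + 8r + 16 = 0
Factored: (r + 4)² = 0
Repeated root: r = -4
General solution: y = (C₁ + C₂x)e^(-4x)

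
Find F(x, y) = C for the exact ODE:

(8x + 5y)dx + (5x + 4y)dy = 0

Verify exactness: ∂M/∂y = ∂N/∂x ✓
Find F(x,y) such that ∂F/∂x = M, ∂F/∂y = N
Solution: 4x² + 5xy + 2y² = C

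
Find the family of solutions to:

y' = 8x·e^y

Separating variables and integrating:
-e^(-y) = 4x² + C

General solution: y = -ln(C - 4x²)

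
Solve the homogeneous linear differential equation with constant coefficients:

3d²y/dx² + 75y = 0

Characteristic equation: 3r² + 75 = 0
Divide by 3: r² + 25 = 0
Roots: r = ±5i (complex conjugates)
General solution: y = C₁cos(5x) + C₂sin(5x)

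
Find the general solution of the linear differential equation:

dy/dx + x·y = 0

Using integrating factor method:

General solution: y = Ce^(-x^2/2)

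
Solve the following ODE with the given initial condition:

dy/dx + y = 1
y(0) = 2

General solution: y = 1 + Ce^(-x)
Applying y(0) = 2: C = 2 - 1 = 1
Particular solution: y = 1 + e^(-x)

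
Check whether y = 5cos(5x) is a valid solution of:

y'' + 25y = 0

Verification:
y'' = -125cos(5x)
y'' + 25y = 0 ✓

Yes, it is a solution.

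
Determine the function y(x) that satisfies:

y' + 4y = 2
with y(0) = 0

General solution: y = 1/2 + Ce^(-4x)
Applying y(0) = 0: C = 0 - 1/2 = -1/2
Particular solution: y = 1/2 - (1/2)e^(-4x)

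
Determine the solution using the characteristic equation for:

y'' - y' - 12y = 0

Characteristic equation: r² - r - 12 = 0
Roots: r = 4, -3 (distinct real)
General solution: y = C₁e^(4x) + C₂e^(-3x)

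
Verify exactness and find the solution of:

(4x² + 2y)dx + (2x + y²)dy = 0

Verify exactness: ∂M/∂y = ∂N/∂x ✓
Find F(x,y) such that ∂F/∂x = M, ∂F/∂y = N
Solution: 4x³/3 + 2xy + y³/3 = C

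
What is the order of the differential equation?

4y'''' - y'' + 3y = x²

The order is 4 (highest derivative is of order 4).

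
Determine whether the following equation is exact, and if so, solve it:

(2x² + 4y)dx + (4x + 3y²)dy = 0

Verify exactness: ∂M/∂y = ∂N/∂x ✓
Find F(x,y) such that ∂F/∂x = M, ∂F/∂y = N
Solution: 2x³/3 + 4xy + y³ = C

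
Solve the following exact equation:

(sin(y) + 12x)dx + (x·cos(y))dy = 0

Verify exactness: ∂M/∂y = ∂N/∂x ✓
Find F(x,y) such that ∂F/∂x = M, ∂F/∂y = N
Solution: x·sin(y) + 6x² = C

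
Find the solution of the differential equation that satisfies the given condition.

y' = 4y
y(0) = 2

General solution: y = Ce^(4x)
Applying IC y(0) = 2:
Particular solution: y = 2e^(4x)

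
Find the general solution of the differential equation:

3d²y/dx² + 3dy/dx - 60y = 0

Characteristic equation: 3r² + 3r - 60 = 0
Divide by 3: r² + r - 20 = 0
Roots: r = 4, -5 (distinct real)
General solution: y = C₁e^(4x) + C₂e^(-5x)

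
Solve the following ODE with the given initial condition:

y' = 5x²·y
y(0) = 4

General solution: y = Ce^(5x³/3)
Applying IC y(0) = 4:
Particular solution: y = 4e^(5x³/3)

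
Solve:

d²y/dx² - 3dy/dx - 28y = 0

Characteristic equation: r² - 3r - 28 = 0
Roots: r = 7, -4 (distinct real)
General solution: y = C₁e^(7x) + C₂e^(-4x)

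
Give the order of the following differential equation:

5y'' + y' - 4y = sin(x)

The order is 2 (highest derivative is of order 2).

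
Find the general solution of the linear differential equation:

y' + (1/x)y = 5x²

Using integrating factor method:

General solution: y = (5/4)x^3 + C/x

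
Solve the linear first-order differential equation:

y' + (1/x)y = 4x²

Using integrating factor method:

General solution: y = x^3 + C/x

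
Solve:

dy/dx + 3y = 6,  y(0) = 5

General solution: y = 2 + Ce^(-3x)
Applying y(0) = 5: C = 5 - 2 = 3
Particular solution: y = 2 + 3e^(-3x)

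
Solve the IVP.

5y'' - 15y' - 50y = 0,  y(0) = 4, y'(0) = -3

General solution: y = C₁e^(5x) + C₂e^(-2x)
Applying ICs: C₁ = 5/7, C₂ = 23/7
Particular solution: y = (5/7)e^(5x) + (23/7)e^(-2x)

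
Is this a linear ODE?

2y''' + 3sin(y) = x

No. Nonlinear (sin(y) is nonlinear in y)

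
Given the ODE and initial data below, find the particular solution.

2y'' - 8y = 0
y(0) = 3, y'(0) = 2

General solution: y = C₁e^(2x) + C₂e^(-2x)
Applying ICs: C₁ = 2, C₂ = 1
Particular solution: y = 2e^(2x) + e^(-2x)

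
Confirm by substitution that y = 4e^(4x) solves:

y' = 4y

Verification:
y = 4e^(4x)
y' = 16e^(4x)
4y = 16e^(4x)
y' = 4y ✓

Yes, it is a solution.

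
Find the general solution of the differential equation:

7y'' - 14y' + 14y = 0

Characteristic equation: 7r² - 14r + 14 = 0
Divide by 7: r² - 2r + 2 = 0
Roots: r = 1 ± i (complex conjugates)
General solution: y = e^x(C₁cos(x) + C₂sin(x))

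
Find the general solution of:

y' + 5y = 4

Using integrating factor method:

General solution: y = 4/5 + Ce^(-5x)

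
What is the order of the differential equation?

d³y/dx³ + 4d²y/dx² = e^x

The order is 3 (highest derivative is of order 3).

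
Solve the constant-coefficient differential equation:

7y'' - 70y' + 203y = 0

Characteristic equation: 7r² - 70r + 203 = 0
Divide by 7: r² - 10r + 29 = 0
Roots: r = 5 ± 2i (complex conjugates)
General solution: y = e^(5x)(C₁cos(2x) + C₂sin(2x))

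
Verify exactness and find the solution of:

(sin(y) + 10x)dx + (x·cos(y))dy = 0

Verify exactness: ∂M/∂y = ∂N/∂x ✓
Find F(x,y) such that ∂F/∂x = M, ∂F/∂y = N
Solution: x·sin(y) + 5x² = C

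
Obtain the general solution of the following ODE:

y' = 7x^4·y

Separating variables and integrating:
ln|y| = 7x^5/5 + C

General solution: y = Ce^(7x^5/5)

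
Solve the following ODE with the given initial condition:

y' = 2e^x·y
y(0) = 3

General solution: y = Ce^(2e^x)
Applying IC y(0) = 3:
Particular solution: y = 3e^(2(e^x - 1))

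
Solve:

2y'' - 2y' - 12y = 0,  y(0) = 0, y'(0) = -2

General solution: y = C₁e^(3x) + C₂e^(-2x)
Applying ICs: C₁ = -2/5, C₂ = 2/5
Particular solution: y = -(2/5)e^(3x) + (2/5)e^(-2x)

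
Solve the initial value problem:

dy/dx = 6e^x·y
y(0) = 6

General solution: y = Ce^(6e^x)
Applying IC y(0) = 6:
Particular solution: y = 6e^(6(e^x - 1))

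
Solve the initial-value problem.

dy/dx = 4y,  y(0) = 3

General solution: y = Ce^(4x)
Applying IC y(0) = 3:
Particular solution: y = 3e^(4x)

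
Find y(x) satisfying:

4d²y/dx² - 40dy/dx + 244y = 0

Characteristic equation: 4r² - 40r + 244 = 0
Divide by 4: r² - 10r + 61 = 0
Roots: r = 5 ± 6i (complex conjugates)
General solution: y = e^(5x)(C₁cos(6x) + C₂sin(6x))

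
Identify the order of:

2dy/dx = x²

The order is 1 (highest derivative is of order 1).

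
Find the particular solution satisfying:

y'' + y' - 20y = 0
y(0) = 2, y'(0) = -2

General solution: y = C₁e^(4x) + C₂e^(-5x)
Applying ICs: C₁ = 8/9, C₂ = 10/9
Particular solution: y = (8/9)e^(4x) + (10/9)e^(-5x)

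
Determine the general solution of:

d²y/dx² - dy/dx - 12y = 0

Characteristic equation: r² - r - 12 = 0
Roots: r = 4, -3 (distinct real)
General solution: y = C₁e^(4x) + C₂e^(-3x)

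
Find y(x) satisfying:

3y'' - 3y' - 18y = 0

Characteristic equation: 3r² - 3r - 18 = 0
Divide by 3: r² - r - 6 = 0
Roots: r = 3, -2 (distinct real)
General solution: y = C₁e^(3x) + C₂e^(-2x)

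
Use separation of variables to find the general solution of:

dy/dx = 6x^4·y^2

Separating variables and integrating:
-1/y = 6x^5/5 + C

General solution: y^-1 = (-6/5)x^5 + C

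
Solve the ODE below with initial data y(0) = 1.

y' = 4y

General solution: y = Ce^(4x)
Applying IC y(0) = 1:
Particular solution: y = e^(4x)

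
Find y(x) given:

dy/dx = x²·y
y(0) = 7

General solution: y = Ce^(x³/3)
Applying IC y(0) = 7:
Particular solution: y = 7e^(x³/3)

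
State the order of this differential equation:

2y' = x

The order is 1 (highest derivative is of order 1).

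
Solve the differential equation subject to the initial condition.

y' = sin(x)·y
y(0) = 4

General solution: y = Ce^(-cos(x))
Applying IC y(0) = 4:
Particular solution: y = 4e^(1-cos(x))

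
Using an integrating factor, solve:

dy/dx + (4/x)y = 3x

Using integrating factor method:

General solution: y = (1/2)x^2 + Cx^(-4)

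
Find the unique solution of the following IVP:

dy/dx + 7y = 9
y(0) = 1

General solution: y = 9/7 + Ce^(-7x)
Applying y(0) = 1: C = 1 - 9/7 = -2/7
Particular solution: y = 9/7 - (2/7)e^(-7x)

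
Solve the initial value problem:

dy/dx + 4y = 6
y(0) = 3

General solution: y = 3/2 + Ce^(-4x)
Applying y(0) = 3: C = 3 - 3/2 = 3/2
Particular solution: y = 3/2 + (3/2)e^(-4x)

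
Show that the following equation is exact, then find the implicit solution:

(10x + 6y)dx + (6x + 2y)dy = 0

Verify exactness: ∂M/∂y = ∂N/∂x ✓
Find F(x,y) such that ∂F/∂x = M, ∂F/∂y = N
Solution: 5x² + 6xy + y² = C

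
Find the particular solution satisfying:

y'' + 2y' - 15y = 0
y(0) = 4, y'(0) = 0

General solution: y = C₁e^(3x) + C₂e^(-5x)
Applying ICs: C₁ = 5/2, C₂ = 3/2
Particular solution: y = (5/2)e^(3x) + (3/2)e^(-5x)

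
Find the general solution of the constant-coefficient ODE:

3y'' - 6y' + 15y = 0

Characteristic equation: 3r² - 6r + 15 = 0
Divide by 3: r² - 2r + 5 = 0
Roots: r = 1 ± 2i (complex conjugates)
General solution: y = e^x(C₁cos(2x) + C₂sin(2x))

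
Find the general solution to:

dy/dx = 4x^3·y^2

Separating variables and integrating:
-1/y = x^4 + C

General solution: y^-1 = -x^4 + C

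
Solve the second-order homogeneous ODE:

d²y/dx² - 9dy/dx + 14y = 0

Characteristic equation: r² - 9r + 14 = 0
Roots: r = 7, 2 (distinct real)
General solution: y = C₁e^(7x) + C₂e^(2x)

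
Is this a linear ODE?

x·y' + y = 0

Yes. Linear (y and its derivatives appear to the first power only, no products of y terms)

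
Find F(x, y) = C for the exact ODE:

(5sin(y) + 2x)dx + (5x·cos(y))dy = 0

Verify exactness: ∂M/∂y = ∂N/∂x ✓
Find F(x,y) such that ∂F/∂x = M, ∂F/∂y = N
Solution: 5x·sin(y) + x² = C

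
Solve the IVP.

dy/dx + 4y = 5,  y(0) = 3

General solution: y = 5/4 + Ce^(-4x)
Applying y(0) = 3: C = 3 - 5/4 = 7/4
Particular solution: y = 5/4 + (7/4)e^(-4x)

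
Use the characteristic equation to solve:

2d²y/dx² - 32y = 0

Characteristic equation: 2r² - 32 = 0
Divide by 2: r² - 16 = 0
Roots: r = 4, -4 (distinct real)
General solution: y = C₁e^(4x) + C₂e^(-4x)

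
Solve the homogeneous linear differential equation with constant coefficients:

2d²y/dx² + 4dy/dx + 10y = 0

Characteristic equation: 2r² + 4r + 10 = 0
Divide by 2: r² + 2r + 5 = 0
Roots: r = -1 ± 2i (complex conjugates)
General solution: y = e^(-x)(C₁cos(2x) + C₂sin(2x))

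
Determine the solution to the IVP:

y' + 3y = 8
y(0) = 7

General solution: y = 8/3 + Ce^(-3x)
Applying y(0) = 7: C = 7 - 8/3 = 13/3
Particular solution: y = 8/3 + (13/3)e^(-3x)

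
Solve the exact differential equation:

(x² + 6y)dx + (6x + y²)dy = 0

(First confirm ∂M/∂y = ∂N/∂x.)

Verify exactness: ∂M/∂y = ∂N/∂x ✓
Find F(x,y) such that ∂F/∂x = M, ∂F/∂y = N
Solution: x³/3 + 6xy + y³/3 = C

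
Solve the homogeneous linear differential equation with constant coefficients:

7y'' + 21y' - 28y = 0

Characteristic equation: 7r² + 21r - 28 = 0
Divide by 7: r² + 3r - 4 = 0
Roots: r = 1, -4 (distinct real)
General solution: y = C₁e^x + C₂e^(-4x)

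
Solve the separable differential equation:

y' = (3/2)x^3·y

Separating variables and integrating:
ln|y| = 3x^4/8 + C

General solution: y = Ce^(3x^4/8)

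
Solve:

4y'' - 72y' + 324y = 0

Characteristic equation: 4r² - 72r + 324 = 0
Divide by 4: r² - 18r + 81 = 0
Factored: (r - 9)² = 0
Repeated root: r = 9
General solution: y = (C₁ + C₂x)e^(9x)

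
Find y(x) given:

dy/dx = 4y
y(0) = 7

General solution: y = Ce^(4x)
Applying IC y(0) = 7:
Particular solution: y = 7e^(4x)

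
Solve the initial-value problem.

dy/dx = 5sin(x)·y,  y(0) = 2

General solution: y = Ce^(-5cos(x))
Applying IC y(0) = 2:
Particular solution: y = 2e^(5(1-cos(x)))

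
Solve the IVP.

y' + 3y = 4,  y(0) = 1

General solution: y = 4/3 + Ce^(-3x)
Applying y(0) = 1: C = 1 - 4/3 = -1/3
Particular solution: y = 4/3 - (1/3)e^(-3x)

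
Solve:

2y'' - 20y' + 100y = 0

Characteristic equation: 2r² - 20r + 100 = 0
Divide by 2: r² - 10r + 50 = 0
Roots: r = 5 ± 5i (complex conjugates)
General solution: y = e^(5x)(C₁cos(5x) + C₂sin(5x))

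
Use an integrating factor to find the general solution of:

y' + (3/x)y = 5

Using integrating factor method:

General solution: y = (5/4)x + Cx^(-3)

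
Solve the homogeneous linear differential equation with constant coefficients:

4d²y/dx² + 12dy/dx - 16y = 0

Characteristic equation: 4r² + 12r - 16 = 0
Divide by 4: r² + 3r - 4 = 0
Roots: r = 1, -4 (distinct real)
General solution: y = C₁e^x + C₂e^(-4x)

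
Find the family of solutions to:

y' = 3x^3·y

Separating variables and integrating:
ln|y| = 3x^4/4 + C

General solution: y = Ce^(3x^4/4)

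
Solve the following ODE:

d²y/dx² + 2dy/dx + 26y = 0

Characteristic equation: r² + 2r + 26 = 0
Roots: r = -1 ± 5i (complex conjugates)
General solution: y = e^(-x)(C₁cos(5x) + C₂sin(5x))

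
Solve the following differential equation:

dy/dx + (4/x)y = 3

Using integrating factor method:

General solution: y = (3/5)x + Cx^(-4)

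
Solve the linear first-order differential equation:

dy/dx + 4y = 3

Using integrating factor method:

General solution: y = 3/4 + Ce^(-4x)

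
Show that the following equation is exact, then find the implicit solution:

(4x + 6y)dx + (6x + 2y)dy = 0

Verify exactness: ∂M/∂y = ∂N/∂x ✓
Find F(x,y) such that ∂F/∂x = M, ∂F/∂y = N
Solution: 2x² + 6xy + y² = C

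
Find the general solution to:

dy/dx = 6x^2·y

Separating variables and integrating:
ln|y| = 2x^3 + C

General solution: y = Ce^(2x^3)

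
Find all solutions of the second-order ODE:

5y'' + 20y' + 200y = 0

Characteristic equation: 5r² + 20r + 200 = 0
Divide by 5: r² + 4r + 40 = 0
Roots: r = -2 ± 6i (complex conjugates)
General solution: y = e^(-2x)(C₁cos(6x) + C₂sin(6x))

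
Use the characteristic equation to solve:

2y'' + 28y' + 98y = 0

Characteristic equation: 2r² + 28r + 98 = 0
Divide by 2: r² + 14r + 49 = 0
Factored: (r + 7)² = 0
Repeated root: r = -7
General solution: y = (C₁ + C₂x)e^(-7x)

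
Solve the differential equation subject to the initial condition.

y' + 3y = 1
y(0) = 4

General solution: y = 1/3 + Ce^(-3x)
Applying y(0) = 4: C = 4 - 1/3 = 11/3
Particular solution: y = 1/3 + (11/3)e^(-3x)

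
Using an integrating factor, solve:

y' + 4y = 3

Using integrating factor method:

General solution: y = 3/4 + Ce^(-4x)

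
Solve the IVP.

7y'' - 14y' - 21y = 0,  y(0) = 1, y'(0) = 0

General solution: y = C₁e^(3x) + C₂e^(-x)
Applying ICs: C₁ = 1/4, C₂ = 3/4
Particular solution: y = (1/4)e^(3x) + (3/4)e^(-x)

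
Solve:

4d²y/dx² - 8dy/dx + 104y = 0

Characteristic equation: 4r² - 8r + 104 = 0
Divide by 4: r² - 2r + 26 = 0
Roots: r = 1 ± 5i (complex conjugates)
General solution: y = e^x(C₁cos(5x) + C₂sin(5x))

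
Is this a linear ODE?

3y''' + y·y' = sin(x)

No. Nonlinear (product y·y')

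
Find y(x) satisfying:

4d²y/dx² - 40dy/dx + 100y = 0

Characteristic equation: 4r² - 40r + 100 = 0
Divide by 4: r² - 10r + 25 = 0
Factored: (r - 5)² = 0
Repeated root: r = 5
General solution: y = (C₁ + C₂x)e^(5x)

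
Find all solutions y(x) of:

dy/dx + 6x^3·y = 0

Using integrating factor method:

General solution: y = Ce^(-3x^4/2)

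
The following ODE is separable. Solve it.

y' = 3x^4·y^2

Separating variables and integrating:
-1/y = 3x^5/5 + C

General solution: y^-1 = (-3/5)x^5 + C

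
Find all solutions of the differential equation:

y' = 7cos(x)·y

Separating variables and integrating:
ln|y| = 7sin(x) + C

General solution: y = Ce^(7sin(x))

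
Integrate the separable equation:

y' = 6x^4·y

Separating variables and integrating:
ln|y| = 6x^5/5 + C

General solution: y = Ce^(6x^5/5)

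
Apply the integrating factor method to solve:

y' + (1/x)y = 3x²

Using integrating factor method:

General solution: y = (3/4)x^3 + C/x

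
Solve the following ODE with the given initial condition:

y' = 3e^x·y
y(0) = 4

General solution: y = Ce^(3e^x)
Applying IC y(0) = 4:
Particular solution: y = 4e^(3(e^x - 1))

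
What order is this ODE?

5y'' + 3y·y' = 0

The order is 2 (highest derivative is of order 2).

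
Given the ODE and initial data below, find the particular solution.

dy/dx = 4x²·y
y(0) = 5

General solution: y = Ce^(4x³/3)
Applying IC y(0) = 5:
Particular solution: y = 5e^(4x³/3)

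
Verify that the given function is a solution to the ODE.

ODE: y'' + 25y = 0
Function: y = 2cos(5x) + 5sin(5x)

Verification:
y'' = -50cos(5x) - 125sin(5x)
y'' + 25y = 0 ✓

Yes, it is a solution.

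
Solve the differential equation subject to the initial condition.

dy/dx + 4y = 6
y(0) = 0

General solution: y = 3/2 + Ce^(-4x)
Applying y(0) = 0: C = 0 - 3/2 = -3/2
Particular solution: y = 3/2 - (3/2)e^(-4x)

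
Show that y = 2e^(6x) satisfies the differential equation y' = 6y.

Verification:
y = 2e^(6x)
y' = 12e^(6x)
6y = 12e^(6x)
y' = 6y ✓

Yes, it is a solution.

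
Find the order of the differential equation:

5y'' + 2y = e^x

The order is 2 (highest derivative is of order 2).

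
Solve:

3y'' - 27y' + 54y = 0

Characteristic equation: 3r² - 27r + 54 = 0
Divide by 3: r² - 9r + 18 = 0
Roots: r = 6, 3 (distinct real)
General solution: y = C₁e^(6x) + C₂e^(3x)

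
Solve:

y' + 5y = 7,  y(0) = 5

General solution: y = 7/5 + Ce^(-5x)
Applying y(0) = 5: C = 5 - 7/5 = 18/5
Particular solution: y = 7/5 + (18/5)e^(-5x)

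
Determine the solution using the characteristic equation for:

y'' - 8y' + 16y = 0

Characteristic equation: r² - 8r + 16 = 0
Factored: (r - 4)² = 0
Repeated root: r = 4
General solution: y = (C₁ + C₂x)e^(4x)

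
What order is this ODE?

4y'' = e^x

The order is 2 (highest derivative is of order 2).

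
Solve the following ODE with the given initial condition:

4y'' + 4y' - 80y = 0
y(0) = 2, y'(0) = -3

General solution: y = C₁e^(4x) + C₂e^(-5x)
Applying ICs: C₁ = 7/9, C₂ = 11/9
Particular solution: y = (7/9)e^(4x) + (11/9)e^(-5x)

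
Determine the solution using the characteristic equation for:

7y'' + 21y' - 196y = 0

Characteristic equation: 7r² + 21r - 196 = 0
Divide by 7: r² + 3r - 28 = 0
Roots: r = 4, -7 (distinct real)
General solution: y = C₁e^(4x) + C₂e^(-7x)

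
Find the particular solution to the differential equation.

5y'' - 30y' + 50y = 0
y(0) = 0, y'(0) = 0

General solution: y = e^(3x)(C₁cos(x) + C₂sin(x))
Complex roots r = 3 ± i
Applying ICs: C₁ = 0, C₂ = 0
Particular solution: y = 0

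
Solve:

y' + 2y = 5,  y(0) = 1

General solution: y = 5/2 + Ce^(-2x)
Applying y(0) = 1: C = 1 - 5/2 = -3/2
Particular solution: y = 5/2 - (3/2)e^(-2x)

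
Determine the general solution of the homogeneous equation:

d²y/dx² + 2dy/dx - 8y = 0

Characteristic equation: r² + 2r - 8 = 0
Roots: r = 2, -4 (distinct real)
General solution: y = C₁e^(2x) + C₂e^(-4x)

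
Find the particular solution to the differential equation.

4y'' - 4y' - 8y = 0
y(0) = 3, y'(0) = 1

General solution: y = C₁e^(2x) + C₂e^(-x)
Applying ICs: C₁ = 4/3, C₂ = 5/3
Particular solution: y = (4/3)e^(2x) + (5/3)e^(-x)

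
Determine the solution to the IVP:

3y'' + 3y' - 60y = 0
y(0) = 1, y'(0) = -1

General solution: y = C₁e^(4x) + C₂e^(-5x)
Applying ICs: C₁ = 4/9, C₂ = 5/9
Particular solution: y = (4/9)e^(4x) + (5/9)e^(-5x)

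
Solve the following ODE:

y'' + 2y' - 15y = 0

Characteristic equation: r² + 2r - 15 = 0
Roots: r = 3, -5 (distinct real)
General solution: y = C₁e^(3x) + C₂e^(-5x)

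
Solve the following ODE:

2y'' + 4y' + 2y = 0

Characteristic equation: 2r² + 4r + 2 = 0
Divide by 2: r² + 2r + 1 = 0
Factored: (r + 1)² = 0
Repeated root: r = -1
General solution: y = (C₁ + C₂x)e^(-x)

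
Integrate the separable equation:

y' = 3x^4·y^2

Separating variables and integrating:
-1/y = 3x^5/5 + C

General solution: y^-1 = (-3/5)x^5 + C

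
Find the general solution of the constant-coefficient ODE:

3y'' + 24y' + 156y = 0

Characteristic equation: 3r² + 24r + 156 = 0
Divide by 3: r² + 8r + 52 = 0
Roots: r = -4 ± 6i (complex conjugates)
General solution: y = e^(-4x)(C₁cos(6x) + C₂sin(6x))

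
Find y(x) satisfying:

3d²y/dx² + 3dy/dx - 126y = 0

Characteristic equation: 3r² + 3r - 126 = 0
Divide by 3: r² + r - 42 = 0
Roots: r = 6, -7 (distinct real)
General solution: y = C₁e^(6x) + C₂e^(-7x)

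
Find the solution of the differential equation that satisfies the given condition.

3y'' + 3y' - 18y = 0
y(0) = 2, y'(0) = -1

General solution: y = C₁e^(2x) + C₂e^(-3x)
Applying ICs: C₁ = 1, C₂ = 1
Particular solution: y = e^(2x) + e^(-3x)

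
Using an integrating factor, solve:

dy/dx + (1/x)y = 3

Using integrating factor method:

General solution: y = (3/2)x + C/x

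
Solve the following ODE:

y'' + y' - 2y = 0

Characteristic equation: r² + r - 2 = 0
Roots: r = 1, -2 (distinct real)
General solution: y = C₁e^x + C₂e^(-2x)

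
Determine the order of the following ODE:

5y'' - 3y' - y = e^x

The order is 2 (highest derivative is of order 2).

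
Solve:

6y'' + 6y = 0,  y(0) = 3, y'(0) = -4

General solution: y = C₁cos(x) + C₂sin(x)
Complex roots r = ±i
Applying ICs: C₁ = 3, C₂ = -4
Particular solution: y = 3cos(x) - 4sin(x)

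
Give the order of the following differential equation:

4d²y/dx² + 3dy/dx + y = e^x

The order is 2 (highest derivative is of order 2).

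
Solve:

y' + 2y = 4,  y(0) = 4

General solution: y = 2 + Ce^(-2x)
Applying y(0) = 4: C = 4 - 2 = 2
Particular solution: y = 2 + 2e^(-2x)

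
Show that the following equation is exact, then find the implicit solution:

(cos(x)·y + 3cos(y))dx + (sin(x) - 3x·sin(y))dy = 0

Verify exactness: ∂M/∂y = ∂N/∂x ✓
Find F(x,y) such that ∂F/∂x = M, ∂F/∂y = N
Solution: sin(x)·y + 3x·cos(y) = C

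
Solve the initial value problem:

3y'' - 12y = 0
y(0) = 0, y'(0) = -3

General solution: y = C₁e^(2x) + C₂e^(-2x)
Applying ICs: C₁ = -3/4, C₂ = 3/4
Particular solution: y = -(3/4)e^(2x) + (3/4)e^(-2x)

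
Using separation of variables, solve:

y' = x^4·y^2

Separating variables and integrating:
-1/y = x^5/5 + C

General solution: y^-1 = (-1/5)x^5 + C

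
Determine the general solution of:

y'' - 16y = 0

Characteristic equation: r² - 16 = 0
Roots: r = 4, -4 (distinct real)
General solution: y = C₁e^(4x) + C₂e^(-4x)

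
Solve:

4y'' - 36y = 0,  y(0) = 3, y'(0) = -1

General solution: y = C₁e^(3x) + C₂e^(-3x)
Applying ICs: C₁ = 4/3, C₂ = 5/3
Particular solution: y = (4/3)e^(3x) + (5/3)e^(-3x)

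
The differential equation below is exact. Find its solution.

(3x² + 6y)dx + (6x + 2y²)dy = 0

Verify exactness: ∂M/∂y = ∂N/∂x ✓
Find F(x,y) such that ∂F/∂x = M, ∂F/∂y = N
Solution: x³ + 6xy + 2y³/3 = C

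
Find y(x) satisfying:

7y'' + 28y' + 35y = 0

Characteristic equation: 7r² + 28r + 35 = 0
Divide by 7: r² + 4r + 5 = 0
Roots: r = -2 ± i (complex conjugates)
General solution: y = e^(-2x)(C₁cos(x) + C₂sin(x))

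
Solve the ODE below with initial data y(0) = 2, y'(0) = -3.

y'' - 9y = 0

General solution: y = C₁e^(3x) + C₂e^(-3x)
Applying ICs: C₁ = 1/2, C₂ = 3/2
Particular solution: y = (1/2)e^(3x) + (3/2)e^(-3x)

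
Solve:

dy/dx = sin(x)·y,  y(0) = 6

General solution: y = Ce^(-cos(x))
Applying IC y(0) = 6:
Particular solution: y = 6e^(1-cos(x))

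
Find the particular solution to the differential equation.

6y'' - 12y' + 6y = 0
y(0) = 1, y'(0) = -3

General solution: y = (C₁ + C₂x)e^x
Repeated root r = 1
Applying ICs: C₁ = 1, C₂ = -4
Particular solution: y = (1 - 4x)e^x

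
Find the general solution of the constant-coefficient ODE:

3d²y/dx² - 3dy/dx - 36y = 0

Characteristic equation: 3r² - 3r - 36 = 0
Divide by 3: r² - r - 12 = 0
Roots: r = 4, -3 (distinct real)
General solution: y = C₁e^(4x) + C₂e^(-3x)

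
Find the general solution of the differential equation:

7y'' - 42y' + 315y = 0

Characteristic equation: 7r² - 42r + 315 = 0
Divide by 7: r² - 6r + 45 = 0
Roots: r = 3 ± 6i (complex conjugates)
General solution: y = e^(3x)(C₁cos(6x) + C₂sin(6x))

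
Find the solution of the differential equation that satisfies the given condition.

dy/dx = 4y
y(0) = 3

General solution: y = Ce^(4x)
Applying IC y(0) = 3:
Particular solution: y = 3e^(4x)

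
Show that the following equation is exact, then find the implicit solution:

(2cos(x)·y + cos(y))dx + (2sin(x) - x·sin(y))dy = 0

Verify exactness: ∂M/∂y = ∂N/∂x ✓
Find F(x,y) such that ∂F/∂x = M, ∂F/∂y = N
Solution: 2sin(x)·y + x·cos(y) = C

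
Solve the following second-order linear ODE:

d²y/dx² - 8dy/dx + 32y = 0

Characteristic equation: r² - 8r + 32 = 0
Roots: r = 4 ± 4i (complex conjugates)
General solution: y = e^(4x)(C₁cos(4x) + C₂sin(4x))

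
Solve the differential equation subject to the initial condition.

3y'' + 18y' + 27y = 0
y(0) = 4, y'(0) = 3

General solution: y = (C₁ + C₂x)e^(-3x)
Repeated root r = -3
Applying ICs: C₁ = 4, C₂ = 15
Particular solution: y = (4 + 15x)e^(-3x)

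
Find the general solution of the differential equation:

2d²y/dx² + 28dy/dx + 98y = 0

Characteristic equation: 2r² + 28r + 98 = 0
Divide by 2: r² + 14r + 49 = 0
Factored: (r + 7)² = 0
Repeated root: r = -7
General solution: y = (C₁ + C₂x)e^(-7x)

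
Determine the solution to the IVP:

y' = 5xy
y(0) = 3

General solution: y = Ce^(5x²/2)
Applying IC y(0) = 3:
Particular solution: y = 3e^(5x²/2)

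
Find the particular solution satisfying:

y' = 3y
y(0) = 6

General solution: y = Ce^(3x)
Applying IC y(0) = 6:
Particular solution: y = 6e^(3x)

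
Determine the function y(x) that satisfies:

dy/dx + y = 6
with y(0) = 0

General solution: y = 6 + Ce^(-x)
Applying y(0) = 0: C = 0 - 6 = -6
Particular solution: y = 6 - 6e^(-x)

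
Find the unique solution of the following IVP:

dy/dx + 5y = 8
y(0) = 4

General solution: y = 8/5 + Ce^(-5x)
Applying y(0) = 4: C = 4 - 8/5 = 12/5
Particular solution: y = 8/5 + (12/5)e^(-5x)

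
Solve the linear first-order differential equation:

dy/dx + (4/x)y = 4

Using integrating factor method:

General solution: y = (4/5)x + Cx^(-4)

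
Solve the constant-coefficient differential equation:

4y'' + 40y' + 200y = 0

Characteristic equation: 4r² + 40r + 200 = 0
Divide by 4: r² + 10r + 50 = 0
Roots: r = -5 ± 5i (complex conjugates)
General solution: y = e^(-5x)(C₁cos(5x) + C₂sin(5x))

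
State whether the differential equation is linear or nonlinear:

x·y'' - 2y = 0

Linear (y and its derivatives appear to the first power only, no products of y terms)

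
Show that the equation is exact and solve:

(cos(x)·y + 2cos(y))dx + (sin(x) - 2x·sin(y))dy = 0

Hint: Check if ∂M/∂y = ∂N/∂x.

Verify exactness: ∂M/∂y = ∂N/∂x ✓
Find F(x,y) such that ∂F/∂x = M, ∂F/∂y = N
Solution: sin(x)·y + 2x·cos(y) = C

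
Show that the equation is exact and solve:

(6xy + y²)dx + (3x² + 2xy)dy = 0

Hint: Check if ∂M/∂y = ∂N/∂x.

Verify exactness: ∂M/∂y = ∂N/∂x ✓
Find F(x,y) such that ∂F/∂x = M, ∂F/∂y = N
Solution: 3x²y + xy² = C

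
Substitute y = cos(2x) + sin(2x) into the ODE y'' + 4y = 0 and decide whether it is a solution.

Verification:
y'' = -4cos(2x) - 4sin(2x)
y'' + 4y = 0 ✓

Yes, it is a solution.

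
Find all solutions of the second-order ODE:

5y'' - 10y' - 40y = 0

Characteristic equation: 5r² - 10r - 40 = 0
Divide by 5: r² - 2r - 8 = 0
Roots: r = 4, -2 (distinct real)
General solution: y = C₁e^(4x) + C₂e^(-2x)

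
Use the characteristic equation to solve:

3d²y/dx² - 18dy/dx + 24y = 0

Characteristic equation: 3r² - 18r + 24 = 0
Divide by 3: r² - 6r + 8 = 0
Roots: r = 2, 4 (distinct real)
General solution: y = C₁e^(2x) + C₂e^(4x)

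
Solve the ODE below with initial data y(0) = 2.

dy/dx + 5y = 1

General solution: y = 1/5 + Ce^(-5x)
Applying y(0) = 2: C = 2 - 1/5 = 9/5
Particular solution: y = 1/5 + (9/5)e^(-5x)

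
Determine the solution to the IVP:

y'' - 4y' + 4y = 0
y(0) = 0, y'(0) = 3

General solution: y = (C₁ + C₂x)e^(2x)
Repeated root r = 2
Applying ICs: C₁ = 0, C₂ = 3
Particular solution: y = 3xe^(2x)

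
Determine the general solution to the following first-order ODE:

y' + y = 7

Using integrating factor method:

General solution: y = 7 + Ce^(-x)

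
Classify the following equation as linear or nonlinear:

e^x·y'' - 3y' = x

Linear (y and its derivatives appear to the first power only, no products of y terms)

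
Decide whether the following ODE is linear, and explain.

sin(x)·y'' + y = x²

Linear (y and its derivatives appear to the first power only, no products of y terms)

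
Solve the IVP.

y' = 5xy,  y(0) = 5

General solution: y = Ce^(5x²/2)
Applying IC y(0) = 5:
Particular solution: y = 5e^(5x²/2)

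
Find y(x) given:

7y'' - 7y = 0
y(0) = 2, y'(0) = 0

General solution: y = C₁e^x + C₂e^(-x)
Applying ICs: C₁ = 1, C₂ = 1
Particular solution: y = e^x + e^(-x)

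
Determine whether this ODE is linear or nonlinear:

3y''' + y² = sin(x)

Nonlinear (y² term)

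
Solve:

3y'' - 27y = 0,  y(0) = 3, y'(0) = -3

General solution: y = C₁e^(3x) + C₂e^(-3x)
Applying ICs: C₁ = 1, C₂ = 2
Particular solution: y = e^(3x) + 2e^(-3x)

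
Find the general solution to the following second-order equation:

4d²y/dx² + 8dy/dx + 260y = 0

Characteristic equation: 4r² + 8r + 260 = 0
Divide by 4: r² + 2r + 65 = 0
Roots: r = -1 ± 8i (complex conjugates)
General solution: y = e^(-x)(C₁cos(8x) + C₂sin(8x))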